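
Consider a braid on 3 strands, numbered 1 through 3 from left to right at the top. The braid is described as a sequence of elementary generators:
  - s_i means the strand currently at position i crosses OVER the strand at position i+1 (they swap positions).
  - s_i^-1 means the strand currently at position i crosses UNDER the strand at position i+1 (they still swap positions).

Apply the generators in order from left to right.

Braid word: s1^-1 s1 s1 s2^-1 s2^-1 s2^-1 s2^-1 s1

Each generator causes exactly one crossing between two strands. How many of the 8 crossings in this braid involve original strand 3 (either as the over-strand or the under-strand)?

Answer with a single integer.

Gen 1: crossing 1x2. Involves strand 3? no. Count so far: 0
Gen 2: crossing 2x1. Involves strand 3? no. Count so far: 0
Gen 3: crossing 1x2. Involves strand 3? no. Count so far: 0
Gen 4: crossing 1x3. Involves strand 3? yes. Count so far: 1
Gen 5: crossing 3x1. Involves strand 3? yes. Count so far: 2
Gen 6: crossing 1x3. Involves strand 3? yes. Count so far: 3
Gen 7: crossing 3x1. Involves strand 3? yes. Count so far: 4
Gen 8: crossing 2x1. Involves strand 3? no. Count so far: 4

Answer: 4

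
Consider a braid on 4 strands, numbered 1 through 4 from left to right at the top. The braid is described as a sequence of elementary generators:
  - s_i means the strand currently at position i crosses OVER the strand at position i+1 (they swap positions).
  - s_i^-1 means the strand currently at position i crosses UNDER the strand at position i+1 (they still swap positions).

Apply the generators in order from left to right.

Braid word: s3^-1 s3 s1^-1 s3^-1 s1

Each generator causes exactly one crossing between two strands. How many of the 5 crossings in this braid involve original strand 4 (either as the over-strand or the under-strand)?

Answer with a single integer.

Answer: 3

Derivation:
Gen 1: crossing 3x4. Involves strand 4? yes. Count so far: 1
Gen 2: crossing 4x3. Involves strand 4? yes. Count so far: 2
Gen 3: crossing 1x2. Involves strand 4? no. Count so far: 2
Gen 4: crossing 3x4. Involves strand 4? yes. Count so far: 3
Gen 5: crossing 2x1. Involves strand 4? no. Count so far: 3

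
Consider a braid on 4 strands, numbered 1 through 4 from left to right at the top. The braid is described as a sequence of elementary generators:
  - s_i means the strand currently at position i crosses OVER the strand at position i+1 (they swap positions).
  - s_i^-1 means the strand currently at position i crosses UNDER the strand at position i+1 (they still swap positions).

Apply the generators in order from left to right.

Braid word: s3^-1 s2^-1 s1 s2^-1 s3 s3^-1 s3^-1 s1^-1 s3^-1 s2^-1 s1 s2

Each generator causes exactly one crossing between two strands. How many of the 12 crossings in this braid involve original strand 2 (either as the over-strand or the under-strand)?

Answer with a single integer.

Answer: 5

Derivation:
Gen 1: crossing 3x4. Involves strand 2? no. Count so far: 0
Gen 2: crossing 2x4. Involves strand 2? yes. Count so far: 1
Gen 3: crossing 1x4. Involves strand 2? no. Count so far: 1
Gen 4: crossing 1x2. Involves strand 2? yes. Count so far: 2
Gen 5: crossing 1x3. Involves strand 2? no. Count so far: 2
Gen 6: crossing 3x1. Involves strand 2? no. Count so far: 2
Gen 7: crossing 1x3. Involves strand 2? no. Count so far: 2
Gen 8: crossing 4x2. Involves strand 2? yes. Count so far: 3
Gen 9: crossing 3x1. Involves strand 2? no. Count so far: 3
Gen 10: crossing 4x1. Involves strand 2? no. Count so far: 3
Gen 11: crossing 2x1. Involves strand 2? yes. Count so far: 4
Gen 12: crossing 2x4. Involves strand 2? yes. Count so far: 5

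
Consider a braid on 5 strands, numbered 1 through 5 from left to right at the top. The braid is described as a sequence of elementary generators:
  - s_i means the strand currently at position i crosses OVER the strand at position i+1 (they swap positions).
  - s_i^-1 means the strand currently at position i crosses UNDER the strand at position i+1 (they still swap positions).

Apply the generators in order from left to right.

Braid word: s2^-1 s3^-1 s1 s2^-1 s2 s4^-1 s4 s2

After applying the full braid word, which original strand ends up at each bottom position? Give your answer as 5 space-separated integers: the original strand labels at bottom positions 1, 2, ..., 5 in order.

Gen 1 (s2^-1): strand 2 crosses under strand 3. Perm now: [1 3 2 4 5]
Gen 2 (s3^-1): strand 2 crosses under strand 4. Perm now: [1 3 4 2 5]
Gen 3 (s1): strand 1 crosses over strand 3. Perm now: [3 1 4 2 5]
Gen 4 (s2^-1): strand 1 crosses under strand 4. Perm now: [3 4 1 2 5]
Gen 5 (s2): strand 4 crosses over strand 1. Perm now: [3 1 4 2 5]
Gen 6 (s4^-1): strand 2 crosses under strand 5. Perm now: [3 1 4 5 2]
Gen 7 (s4): strand 5 crosses over strand 2. Perm now: [3 1 4 2 5]
Gen 8 (s2): strand 1 crosses over strand 4. Perm now: [3 4 1 2 5]

Answer: 3 4 1 2 5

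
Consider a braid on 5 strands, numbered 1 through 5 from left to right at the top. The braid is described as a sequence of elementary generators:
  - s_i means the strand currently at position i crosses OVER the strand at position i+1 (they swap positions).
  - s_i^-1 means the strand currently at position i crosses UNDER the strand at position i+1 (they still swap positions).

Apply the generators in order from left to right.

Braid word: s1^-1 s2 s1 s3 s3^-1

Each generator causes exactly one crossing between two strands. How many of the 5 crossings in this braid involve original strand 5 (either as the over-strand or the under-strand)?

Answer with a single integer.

Answer: 0

Derivation:
Gen 1: crossing 1x2. Involves strand 5? no. Count so far: 0
Gen 2: crossing 1x3. Involves strand 5? no. Count so far: 0
Gen 3: crossing 2x3. Involves strand 5? no. Count so far: 0
Gen 4: crossing 1x4. Involves strand 5? no. Count so far: 0
Gen 5: crossing 4x1. Involves strand 5? no. Count so far: 0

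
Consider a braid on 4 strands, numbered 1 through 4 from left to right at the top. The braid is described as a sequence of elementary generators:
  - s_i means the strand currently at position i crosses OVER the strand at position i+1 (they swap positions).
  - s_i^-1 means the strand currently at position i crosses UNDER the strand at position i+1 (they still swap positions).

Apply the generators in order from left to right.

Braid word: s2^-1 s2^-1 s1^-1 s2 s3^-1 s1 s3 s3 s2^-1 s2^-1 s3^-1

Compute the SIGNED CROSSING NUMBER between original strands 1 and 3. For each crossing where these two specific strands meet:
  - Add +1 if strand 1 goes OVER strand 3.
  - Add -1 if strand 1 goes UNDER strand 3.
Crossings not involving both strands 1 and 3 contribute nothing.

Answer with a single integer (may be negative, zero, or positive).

Answer: 1

Derivation:
Gen 1: crossing 2x3. Both 1&3? no. Sum: 0
Gen 2: crossing 3x2. Both 1&3? no. Sum: 0
Gen 3: crossing 1x2. Both 1&3? no. Sum: 0
Gen 4: 1 over 3. Both 1&3? yes. Contrib: +1. Sum: 1
Gen 5: crossing 1x4. Both 1&3? no. Sum: 1
Gen 6: crossing 2x3. Both 1&3? no. Sum: 1
Gen 7: crossing 4x1. Both 1&3? no. Sum: 1
Gen 8: crossing 1x4. Both 1&3? no. Sum: 1
Gen 9: crossing 2x4. Both 1&3? no. Sum: 1
Gen 10: crossing 4x2. Both 1&3? no. Sum: 1
Gen 11: crossing 4x1. Both 1&3? no. Sum: 1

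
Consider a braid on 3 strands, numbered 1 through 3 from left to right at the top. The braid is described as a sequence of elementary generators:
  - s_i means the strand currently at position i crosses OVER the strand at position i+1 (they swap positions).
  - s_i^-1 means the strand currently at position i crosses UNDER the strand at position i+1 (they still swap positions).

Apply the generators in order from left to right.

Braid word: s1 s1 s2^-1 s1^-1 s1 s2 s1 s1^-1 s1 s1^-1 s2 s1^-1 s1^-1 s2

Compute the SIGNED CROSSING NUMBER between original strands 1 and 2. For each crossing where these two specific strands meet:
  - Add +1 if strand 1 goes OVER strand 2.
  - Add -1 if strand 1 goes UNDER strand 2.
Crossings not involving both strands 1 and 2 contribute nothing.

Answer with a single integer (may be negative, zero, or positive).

Gen 1: 1 over 2. Both 1&2? yes. Contrib: +1. Sum: 1
Gen 2: 2 over 1. Both 1&2? yes. Contrib: -1. Sum: 0
Gen 3: crossing 2x3. Both 1&2? no. Sum: 0
Gen 4: crossing 1x3. Both 1&2? no. Sum: 0
Gen 5: crossing 3x1. Both 1&2? no. Sum: 0
Gen 6: crossing 3x2. Both 1&2? no. Sum: 0
Gen 7: 1 over 2. Both 1&2? yes. Contrib: +1. Sum: 1
Gen 8: 2 under 1. Both 1&2? yes. Contrib: +1. Sum: 2
Gen 9: 1 over 2. Both 1&2? yes. Contrib: +1. Sum: 3
Gen 10: 2 under 1. Both 1&2? yes. Contrib: +1. Sum: 4
Gen 11: crossing 2x3. Both 1&2? no. Sum: 4
Gen 12: crossing 1x3. Both 1&2? no. Sum: 4
Gen 13: crossing 3x1. Both 1&2? no. Sum: 4
Gen 14: crossing 3x2. Both 1&2? no. Sum: 4

Answer: 4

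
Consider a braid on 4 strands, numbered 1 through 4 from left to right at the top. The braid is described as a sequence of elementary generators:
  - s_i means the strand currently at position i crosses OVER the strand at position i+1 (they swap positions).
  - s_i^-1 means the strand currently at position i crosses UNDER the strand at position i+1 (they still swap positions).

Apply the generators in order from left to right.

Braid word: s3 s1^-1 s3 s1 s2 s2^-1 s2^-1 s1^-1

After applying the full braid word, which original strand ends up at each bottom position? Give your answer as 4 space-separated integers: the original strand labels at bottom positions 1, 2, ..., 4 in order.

Answer: 3 1 2 4

Derivation:
Gen 1 (s3): strand 3 crosses over strand 4. Perm now: [1 2 4 3]
Gen 2 (s1^-1): strand 1 crosses under strand 2. Perm now: [2 1 4 3]
Gen 3 (s3): strand 4 crosses over strand 3. Perm now: [2 1 3 4]
Gen 4 (s1): strand 2 crosses over strand 1. Perm now: [1 2 3 4]
Gen 5 (s2): strand 2 crosses over strand 3. Perm now: [1 3 2 4]
Gen 6 (s2^-1): strand 3 crosses under strand 2. Perm now: [1 2 3 4]
Gen 7 (s2^-1): strand 2 crosses under strand 3. Perm now: [1 3 2 4]
Gen 8 (s1^-1): strand 1 crosses under strand 3. Perm now: [3 1 2 4]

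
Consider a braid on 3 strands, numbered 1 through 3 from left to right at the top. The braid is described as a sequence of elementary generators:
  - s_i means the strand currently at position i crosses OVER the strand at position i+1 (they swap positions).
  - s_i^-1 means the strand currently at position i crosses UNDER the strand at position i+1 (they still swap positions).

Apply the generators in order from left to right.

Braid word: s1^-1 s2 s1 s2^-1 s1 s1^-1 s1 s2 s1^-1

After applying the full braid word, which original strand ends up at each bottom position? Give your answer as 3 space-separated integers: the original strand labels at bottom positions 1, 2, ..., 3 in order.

Gen 1 (s1^-1): strand 1 crosses under strand 2. Perm now: [2 1 3]
Gen 2 (s2): strand 1 crosses over strand 3. Perm now: [2 3 1]
Gen 3 (s1): strand 2 crosses over strand 3. Perm now: [3 2 1]
Gen 4 (s2^-1): strand 2 crosses under strand 1. Perm now: [3 1 2]
Gen 5 (s1): strand 3 crosses over strand 1. Perm now: [1 3 2]
Gen 6 (s1^-1): strand 1 crosses under strand 3. Perm now: [3 1 2]
Gen 7 (s1): strand 3 crosses over strand 1. Perm now: [1 3 2]
Gen 8 (s2): strand 3 crosses over strand 2. Perm now: [1 2 3]
Gen 9 (s1^-1): strand 1 crosses under strand 2. Perm now: [2 1 3]

Answer: 2 1 3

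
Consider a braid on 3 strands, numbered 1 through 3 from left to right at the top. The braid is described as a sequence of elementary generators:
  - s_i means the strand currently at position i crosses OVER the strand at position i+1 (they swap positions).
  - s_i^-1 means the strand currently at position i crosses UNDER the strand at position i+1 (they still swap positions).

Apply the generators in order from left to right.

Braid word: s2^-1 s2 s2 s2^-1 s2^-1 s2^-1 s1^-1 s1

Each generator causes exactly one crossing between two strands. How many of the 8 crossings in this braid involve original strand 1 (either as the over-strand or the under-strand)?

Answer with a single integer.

Answer: 2

Derivation:
Gen 1: crossing 2x3. Involves strand 1? no. Count so far: 0
Gen 2: crossing 3x2. Involves strand 1? no. Count so far: 0
Gen 3: crossing 2x3. Involves strand 1? no. Count so far: 0
Gen 4: crossing 3x2. Involves strand 1? no. Count so far: 0
Gen 5: crossing 2x3. Involves strand 1? no. Count so far: 0
Gen 6: crossing 3x2. Involves strand 1? no. Count so far: 0
Gen 7: crossing 1x2. Involves strand 1? yes. Count so far: 1
Gen 8: crossing 2x1. Involves strand 1? yes. Count so far: 2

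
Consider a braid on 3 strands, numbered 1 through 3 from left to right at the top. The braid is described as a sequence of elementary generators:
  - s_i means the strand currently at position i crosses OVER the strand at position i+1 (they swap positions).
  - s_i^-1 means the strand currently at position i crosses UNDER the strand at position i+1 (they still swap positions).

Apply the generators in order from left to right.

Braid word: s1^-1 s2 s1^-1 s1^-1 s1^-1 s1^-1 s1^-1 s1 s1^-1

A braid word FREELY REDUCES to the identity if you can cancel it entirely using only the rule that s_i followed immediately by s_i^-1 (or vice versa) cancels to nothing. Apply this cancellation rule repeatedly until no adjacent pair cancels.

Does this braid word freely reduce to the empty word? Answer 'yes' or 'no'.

Gen 1 (s1^-1): push. Stack: [s1^-1]
Gen 2 (s2): push. Stack: [s1^-1 s2]
Gen 3 (s1^-1): push. Stack: [s1^-1 s2 s1^-1]
Gen 4 (s1^-1): push. Stack: [s1^-1 s2 s1^-1 s1^-1]
Gen 5 (s1^-1): push. Stack: [s1^-1 s2 s1^-1 s1^-1 s1^-1]
Gen 6 (s1^-1): push. Stack: [s1^-1 s2 s1^-1 s1^-1 s1^-1 s1^-1]
Gen 7 (s1^-1): push. Stack: [s1^-1 s2 s1^-1 s1^-1 s1^-1 s1^-1 s1^-1]
Gen 8 (s1): cancels prior s1^-1. Stack: [s1^-1 s2 s1^-1 s1^-1 s1^-1 s1^-1]
Gen 9 (s1^-1): push. Stack: [s1^-1 s2 s1^-1 s1^-1 s1^-1 s1^-1 s1^-1]
Reduced word: s1^-1 s2 s1^-1 s1^-1 s1^-1 s1^-1 s1^-1

Answer: no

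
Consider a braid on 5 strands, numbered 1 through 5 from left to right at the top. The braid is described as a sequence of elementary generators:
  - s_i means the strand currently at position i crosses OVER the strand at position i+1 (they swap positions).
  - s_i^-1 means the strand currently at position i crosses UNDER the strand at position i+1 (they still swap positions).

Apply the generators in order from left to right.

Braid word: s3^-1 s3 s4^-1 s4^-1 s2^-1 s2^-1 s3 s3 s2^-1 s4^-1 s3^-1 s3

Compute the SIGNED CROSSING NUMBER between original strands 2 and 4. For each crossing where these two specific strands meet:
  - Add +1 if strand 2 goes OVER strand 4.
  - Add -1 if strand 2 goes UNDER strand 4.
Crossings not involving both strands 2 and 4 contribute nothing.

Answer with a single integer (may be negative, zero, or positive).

Answer: 0

Derivation:
Gen 1: crossing 3x4. Both 2&4? no. Sum: 0
Gen 2: crossing 4x3. Both 2&4? no. Sum: 0
Gen 3: crossing 4x5. Both 2&4? no. Sum: 0
Gen 4: crossing 5x4. Both 2&4? no. Sum: 0
Gen 5: crossing 2x3. Both 2&4? no. Sum: 0
Gen 6: crossing 3x2. Both 2&4? no. Sum: 0
Gen 7: crossing 3x4. Both 2&4? no. Sum: 0
Gen 8: crossing 4x3. Both 2&4? no. Sum: 0
Gen 9: crossing 2x3. Both 2&4? no. Sum: 0
Gen 10: crossing 4x5. Both 2&4? no. Sum: 0
Gen 11: crossing 2x5. Both 2&4? no. Sum: 0
Gen 12: crossing 5x2. Both 2&4? no. Sum: 0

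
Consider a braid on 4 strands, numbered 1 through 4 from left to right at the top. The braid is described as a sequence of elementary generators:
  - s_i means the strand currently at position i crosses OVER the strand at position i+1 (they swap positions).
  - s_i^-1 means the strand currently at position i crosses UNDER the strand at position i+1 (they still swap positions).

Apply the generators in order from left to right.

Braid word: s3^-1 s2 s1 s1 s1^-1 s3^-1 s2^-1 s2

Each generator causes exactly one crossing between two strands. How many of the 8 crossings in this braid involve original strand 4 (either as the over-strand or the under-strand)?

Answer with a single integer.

Answer: 5

Derivation:
Gen 1: crossing 3x4. Involves strand 4? yes. Count so far: 1
Gen 2: crossing 2x4. Involves strand 4? yes. Count so far: 2
Gen 3: crossing 1x4. Involves strand 4? yes. Count so far: 3
Gen 4: crossing 4x1. Involves strand 4? yes. Count so far: 4
Gen 5: crossing 1x4. Involves strand 4? yes. Count so far: 5
Gen 6: crossing 2x3. Involves strand 4? no. Count so far: 5
Gen 7: crossing 1x3. Involves strand 4? no. Count so far: 5
Gen 8: crossing 3x1. Involves strand 4? no. Count so far: 5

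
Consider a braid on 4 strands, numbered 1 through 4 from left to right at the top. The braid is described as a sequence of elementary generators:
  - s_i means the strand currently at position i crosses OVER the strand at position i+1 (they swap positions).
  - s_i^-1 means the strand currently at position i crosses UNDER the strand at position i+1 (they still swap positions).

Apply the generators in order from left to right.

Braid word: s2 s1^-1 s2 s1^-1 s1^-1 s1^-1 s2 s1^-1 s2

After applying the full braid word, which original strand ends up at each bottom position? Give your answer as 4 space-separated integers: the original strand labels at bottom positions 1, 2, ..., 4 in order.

Answer: 1 3 2 4

Derivation:
Gen 1 (s2): strand 2 crosses over strand 3. Perm now: [1 3 2 4]
Gen 2 (s1^-1): strand 1 crosses under strand 3. Perm now: [3 1 2 4]
Gen 3 (s2): strand 1 crosses over strand 2. Perm now: [3 2 1 4]
Gen 4 (s1^-1): strand 3 crosses under strand 2. Perm now: [2 3 1 4]
Gen 5 (s1^-1): strand 2 crosses under strand 3. Perm now: [3 2 1 4]
Gen 6 (s1^-1): strand 3 crosses under strand 2. Perm now: [2 3 1 4]
Gen 7 (s2): strand 3 crosses over strand 1. Perm now: [2 1 3 4]
Gen 8 (s1^-1): strand 2 crosses under strand 1. Perm now: [1 2 3 4]
Gen 9 (s2): strand 2 crosses over strand 3. Perm now: [1 3 2 4]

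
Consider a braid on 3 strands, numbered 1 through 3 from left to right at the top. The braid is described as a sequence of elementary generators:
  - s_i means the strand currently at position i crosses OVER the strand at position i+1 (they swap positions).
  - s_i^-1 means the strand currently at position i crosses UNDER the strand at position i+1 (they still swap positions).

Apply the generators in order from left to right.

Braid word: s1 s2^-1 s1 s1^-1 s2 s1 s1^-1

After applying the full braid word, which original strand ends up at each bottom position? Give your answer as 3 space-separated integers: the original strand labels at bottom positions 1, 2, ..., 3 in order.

Answer: 2 1 3

Derivation:
Gen 1 (s1): strand 1 crosses over strand 2. Perm now: [2 1 3]
Gen 2 (s2^-1): strand 1 crosses under strand 3. Perm now: [2 3 1]
Gen 3 (s1): strand 2 crosses over strand 3. Perm now: [3 2 1]
Gen 4 (s1^-1): strand 3 crosses under strand 2. Perm now: [2 3 1]
Gen 5 (s2): strand 3 crosses over strand 1. Perm now: [2 1 3]
Gen 6 (s1): strand 2 crosses over strand 1. Perm now: [1 2 3]
Gen 7 (s1^-1): strand 1 crosses under strand 2. Perm now: [2 1 3]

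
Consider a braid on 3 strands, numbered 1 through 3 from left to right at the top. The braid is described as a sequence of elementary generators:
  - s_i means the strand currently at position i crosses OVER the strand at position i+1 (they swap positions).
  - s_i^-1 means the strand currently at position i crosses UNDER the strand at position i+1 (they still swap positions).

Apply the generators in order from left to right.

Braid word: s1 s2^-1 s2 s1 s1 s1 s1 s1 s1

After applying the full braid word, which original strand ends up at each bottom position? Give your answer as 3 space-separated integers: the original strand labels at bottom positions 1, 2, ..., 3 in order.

Gen 1 (s1): strand 1 crosses over strand 2. Perm now: [2 1 3]
Gen 2 (s2^-1): strand 1 crosses under strand 3. Perm now: [2 3 1]
Gen 3 (s2): strand 3 crosses over strand 1. Perm now: [2 1 3]
Gen 4 (s1): strand 2 crosses over strand 1. Perm now: [1 2 3]
Gen 5 (s1): strand 1 crosses over strand 2. Perm now: [2 1 3]
Gen 6 (s1): strand 2 crosses over strand 1. Perm now: [1 2 3]
Gen 7 (s1): strand 1 crosses over strand 2. Perm now: [2 1 3]
Gen 8 (s1): strand 2 crosses over strand 1. Perm now: [1 2 3]
Gen 9 (s1): strand 1 crosses over strand 2. Perm now: [2 1 3]

Answer: 2 1 3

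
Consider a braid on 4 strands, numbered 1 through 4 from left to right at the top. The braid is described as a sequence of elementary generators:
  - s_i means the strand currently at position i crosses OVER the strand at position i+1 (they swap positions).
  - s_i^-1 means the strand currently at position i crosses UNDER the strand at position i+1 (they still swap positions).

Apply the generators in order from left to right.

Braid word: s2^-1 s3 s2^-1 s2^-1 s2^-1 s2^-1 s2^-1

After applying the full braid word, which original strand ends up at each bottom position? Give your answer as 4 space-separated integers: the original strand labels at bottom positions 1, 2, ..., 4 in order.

Answer: 1 4 3 2

Derivation:
Gen 1 (s2^-1): strand 2 crosses under strand 3. Perm now: [1 3 2 4]
Gen 2 (s3): strand 2 crosses over strand 4. Perm now: [1 3 4 2]
Gen 3 (s2^-1): strand 3 crosses under strand 4. Perm now: [1 4 3 2]
Gen 4 (s2^-1): strand 4 crosses under strand 3. Perm now: [1 3 4 2]
Gen 5 (s2^-1): strand 3 crosses under strand 4. Perm now: [1 4 3 2]
Gen 6 (s2^-1): strand 4 crosses under strand 3. Perm now: [1 3 4 2]
Gen 7 (s2^-1): strand 3 crosses under strand 4. Perm now: [1 4 3 2]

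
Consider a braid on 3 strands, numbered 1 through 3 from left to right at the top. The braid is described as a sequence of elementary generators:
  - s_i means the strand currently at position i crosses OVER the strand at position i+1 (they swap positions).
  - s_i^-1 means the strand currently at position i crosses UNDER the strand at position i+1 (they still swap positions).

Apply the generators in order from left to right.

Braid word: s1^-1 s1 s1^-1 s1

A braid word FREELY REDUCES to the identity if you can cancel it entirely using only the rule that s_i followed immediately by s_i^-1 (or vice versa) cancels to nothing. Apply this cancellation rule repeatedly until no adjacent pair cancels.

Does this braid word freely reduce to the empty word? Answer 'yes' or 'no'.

Gen 1 (s1^-1): push. Stack: [s1^-1]
Gen 2 (s1): cancels prior s1^-1. Stack: []
Gen 3 (s1^-1): push. Stack: [s1^-1]
Gen 4 (s1): cancels prior s1^-1. Stack: []
Reduced word: (empty)

Answer: yes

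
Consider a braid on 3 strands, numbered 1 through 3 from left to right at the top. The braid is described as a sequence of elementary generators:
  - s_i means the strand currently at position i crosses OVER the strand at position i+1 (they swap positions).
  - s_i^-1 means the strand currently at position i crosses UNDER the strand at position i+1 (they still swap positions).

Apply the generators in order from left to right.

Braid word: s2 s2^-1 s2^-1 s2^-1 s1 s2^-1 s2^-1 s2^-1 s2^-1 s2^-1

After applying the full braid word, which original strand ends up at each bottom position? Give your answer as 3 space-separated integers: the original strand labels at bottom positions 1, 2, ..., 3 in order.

Answer: 2 3 1

Derivation:
Gen 1 (s2): strand 2 crosses over strand 3. Perm now: [1 3 2]
Gen 2 (s2^-1): strand 3 crosses under strand 2. Perm now: [1 2 3]
Gen 3 (s2^-1): strand 2 crosses under strand 3. Perm now: [1 3 2]
Gen 4 (s2^-1): strand 3 crosses under strand 2. Perm now: [1 2 3]
Gen 5 (s1): strand 1 crosses over strand 2. Perm now: [2 1 3]
Gen 6 (s2^-1): strand 1 crosses under strand 3. Perm now: [2 3 1]
Gen 7 (s2^-1): strand 3 crosses under strand 1. Perm now: [2 1 3]
Gen 8 (s2^-1): strand 1 crosses under strand 3. Perm now: [2 3 1]
Gen 9 (s2^-1): strand 3 crosses under strand 1. Perm now: [2 1 3]
Gen 10 (s2^-1): strand 1 crosses under strand 3. Perm now: [2 3 1]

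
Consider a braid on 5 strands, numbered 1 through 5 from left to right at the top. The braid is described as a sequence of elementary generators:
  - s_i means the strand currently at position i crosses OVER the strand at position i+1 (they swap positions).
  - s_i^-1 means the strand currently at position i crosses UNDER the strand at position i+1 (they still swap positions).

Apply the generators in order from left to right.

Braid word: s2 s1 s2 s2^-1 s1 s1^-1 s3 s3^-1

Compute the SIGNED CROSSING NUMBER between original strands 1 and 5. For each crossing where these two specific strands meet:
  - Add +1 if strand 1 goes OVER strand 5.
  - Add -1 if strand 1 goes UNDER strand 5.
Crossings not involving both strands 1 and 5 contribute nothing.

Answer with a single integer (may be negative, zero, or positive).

Answer: 0

Derivation:
Gen 1: crossing 2x3. Both 1&5? no. Sum: 0
Gen 2: crossing 1x3. Both 1&5? no. Sum: 0
Gen 3: crossing 1x2. Both 1&5? no. Sum: 0
Gen 4: crossing 2x1. Both 1&5? no. Sum: 0
Gen 5: crossing 3x1. Both 1&5? no. Sum: 0
Gen 6: crossing 1x3. Both 1&5? no. Sum: 0
Gen 7: crossing 2x4. Both 1&5? no. Sum: 0
Gen 8: crossing 4x2. Both 1&5? no. Sum: 0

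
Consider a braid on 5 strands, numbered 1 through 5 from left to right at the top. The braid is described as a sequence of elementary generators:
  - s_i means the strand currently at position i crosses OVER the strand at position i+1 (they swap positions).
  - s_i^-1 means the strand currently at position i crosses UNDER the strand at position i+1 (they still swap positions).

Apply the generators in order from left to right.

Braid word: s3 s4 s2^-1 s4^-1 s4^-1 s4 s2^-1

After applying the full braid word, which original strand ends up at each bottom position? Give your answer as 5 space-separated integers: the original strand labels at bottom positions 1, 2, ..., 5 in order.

Gen 1 (s3): strand 3 crosses over strand 4. Perm now: [1 2 4 3 5]
Gen 2 (s4): strand 3 crosses over strand 5. Perm now: [1 2 4 5 3]
Gen 3 (s2^-1): strand 2 crosses under strand 4. Perm now: [1 4 2 5 3]
Gen 4 (s4^-1): strand 5 crosses under strand 3. Perm now: [1 4 2 3 5]
Gen 5 (s4^-1): strand 3 crosses under strand 5. Perm now: [1 4 2 5 3]
Gen 6 (s4): strand 5 crosses over strand 3. Perm now: [1 4 2 3 5]
Gen 7 (s2^-1): strand 4 crosses under strand 2. Perm now: [1 2 4 3 5]

Answer: 1 2 4 3 5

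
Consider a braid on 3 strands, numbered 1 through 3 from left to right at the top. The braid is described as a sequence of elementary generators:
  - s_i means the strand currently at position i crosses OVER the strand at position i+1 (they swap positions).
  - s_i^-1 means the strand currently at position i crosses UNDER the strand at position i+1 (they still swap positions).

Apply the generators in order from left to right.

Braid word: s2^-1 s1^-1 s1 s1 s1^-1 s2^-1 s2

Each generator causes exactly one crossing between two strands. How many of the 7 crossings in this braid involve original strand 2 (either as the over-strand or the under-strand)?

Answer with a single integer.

Answer: 3

Derivation:
Gen 1: crossing 2x3. Involves strand 2? yes. Count so far: 1
Gen 2: crossing 1x3. Involves strand 2? no. Count so far: 1
Gen 3: crossing 3x1. Involves strand 2? no. Count so far: 1
Gen 4: crossing 1x3. Involves strand 2? no. Count so far: 1
Gen 5: crossing 3x1. Involves strand 2? no. Count so far: 1
Gen 6: crossing 3x2. Involves strand 2? yes. Count so far: 2
Gen 7: crossing 2x3. Involves strand 2? yes. Count so far: 3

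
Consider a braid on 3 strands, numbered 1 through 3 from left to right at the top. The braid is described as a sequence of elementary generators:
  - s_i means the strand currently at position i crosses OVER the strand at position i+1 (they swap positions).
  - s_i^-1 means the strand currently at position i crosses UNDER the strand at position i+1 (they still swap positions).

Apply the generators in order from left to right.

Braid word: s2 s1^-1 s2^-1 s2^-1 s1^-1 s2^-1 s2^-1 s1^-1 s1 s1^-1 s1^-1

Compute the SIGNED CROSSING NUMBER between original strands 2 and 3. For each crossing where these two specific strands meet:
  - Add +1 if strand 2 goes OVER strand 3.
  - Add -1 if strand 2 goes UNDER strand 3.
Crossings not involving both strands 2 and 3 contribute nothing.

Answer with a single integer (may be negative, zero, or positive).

Answer: 1

Derivation:
Gen 1: 2 over 3. Both 2&3? yes. Contrib: +1. Sum: 1
Gen 2: crossing 1x3. Both 2&3? no. Sum: 1
Gen 3: crossing 1x2. Both 2&3? no. Sum: 1
Gen 4: crossing 2x1. Both 2&3? no. Sum: 1
Gen 5: crossing 3x1. Both 2&3? no. Sum: 1
Gen 6: 3 under 2. Both 2&3? yes. Contrib: +1. Sum: 2
Gen 7: 2 under 3. Both 2&3? yes. Contrib: -1. Sum: 1
Gen 8: crossing 1x3. Both 2&3? no. Sum: 1
Gen 9: crossing 3x1. Both 2&3? no. Sum: 1
Gen 10: crossing 1x3. Both 2&3? no. Sum: 1
Gen 11: crossing 3x1. Both 2&3? no. Sum: 1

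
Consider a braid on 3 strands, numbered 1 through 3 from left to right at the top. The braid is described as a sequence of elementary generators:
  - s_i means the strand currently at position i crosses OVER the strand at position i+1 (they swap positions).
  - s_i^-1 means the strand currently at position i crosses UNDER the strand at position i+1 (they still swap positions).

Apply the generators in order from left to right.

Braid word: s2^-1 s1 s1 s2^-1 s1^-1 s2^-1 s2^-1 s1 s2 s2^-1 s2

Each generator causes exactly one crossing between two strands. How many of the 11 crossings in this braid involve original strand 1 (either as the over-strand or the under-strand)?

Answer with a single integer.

Gen 1: crossing 2x3. Involves strand 1? no. Count so far: 0
Gen 2: crossing 1x3. Involves strand 1? yes. Count so far: 1
Gen 3: crossing 3x1. Involves strand 1? yes. Count so far: 2
Gen 4: crossing 3x2. Involves strand 1? no. Count so far: 2
Gen 5: crossing 1x2. Involves strand 1? yes. Count so far: 3
Gen 6: crossing 1x3. Involves strand 1? yes. Count so far: 4
Gen 7: crossing 3x1. Involves strand 1? yes. Count so far: 5
Gen 8: crossing 2x1. Involves strand 1? yes. Count so far: 6
Gen 9: crossing 2x3. Involves strand 1? no. Count so far: 6
Gen 10: crossing 3x2. Involves strand 1? no. Count so far: 6
Gen 11: crossing 2x3. Involves strand 1? no. Count so far: 6

Answer: 6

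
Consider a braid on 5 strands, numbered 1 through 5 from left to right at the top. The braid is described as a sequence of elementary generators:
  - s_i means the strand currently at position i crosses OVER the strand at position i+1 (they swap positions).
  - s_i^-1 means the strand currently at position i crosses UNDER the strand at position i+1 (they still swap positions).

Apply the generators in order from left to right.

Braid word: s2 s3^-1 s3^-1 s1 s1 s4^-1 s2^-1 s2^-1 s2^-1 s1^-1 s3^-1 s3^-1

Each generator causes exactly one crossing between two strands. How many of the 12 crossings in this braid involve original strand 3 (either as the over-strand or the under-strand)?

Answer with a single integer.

Gen 1: crossing 2x3. Involves strand 3? yes. Count so far: 1
Gen 2: crossing 2x4. Involves strand 3? no. Count so far: 1
Gen 3: crossing 4x2. Involves strand 3? no. Count so far: 1
Gen 4: crossing 1x3. Involves strand 3? yes. Count so far: 2
Gen 5: crossing 3x1. Involves strand 3? yes. Count so far: 3
Gen 6: crossing 4x5. Involves strand 3? no. Count so far: 3
Gen 7: crossing 3x2. Involves strand 3? yes. Count so far: 4
Gen 8: crossing 2x3. Involves strand 3? yes. Count so far: 5
Gen 9: crossing 3x2. Involves strand 3? yes. Count so far: 6
Gen 10: crossing 1x2. Involves strand 3? no. Count so far: 6
Gen 11: crossing 3x5. Involves strand 3? yes. Count so far: 7
Gen 12: crossing 5x3. Involves strand 3? yes. Count so far: 8

Answer: 8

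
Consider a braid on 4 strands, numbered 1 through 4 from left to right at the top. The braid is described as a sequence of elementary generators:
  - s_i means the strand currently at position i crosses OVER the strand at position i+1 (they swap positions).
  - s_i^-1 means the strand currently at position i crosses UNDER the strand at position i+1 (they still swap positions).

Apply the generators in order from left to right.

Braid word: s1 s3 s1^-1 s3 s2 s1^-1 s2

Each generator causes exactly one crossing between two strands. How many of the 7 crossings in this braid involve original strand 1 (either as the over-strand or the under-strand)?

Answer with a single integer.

Gen 1: crossing 1x2. Involves strand 1? yes. Count so far: 1
Gen 2: crossing 3x4. Involves strand 1? no. Count so far: 1
Gen 3: crossing 2x1. Involves strand 1? yes. Count so far: 2
Gen 4: crossing 4x3. Involves strand 1? no. Count so far: 2
Gen 5: crossing 2x3. Involves strand 1? no. Count so far: 2
Gen 6: crossing 1x3. Involves strand 1? yes. Count so far: 3
Gen 7: crossing 1x2. Involves strand 1? yes. Count so far: 4

Answer: 4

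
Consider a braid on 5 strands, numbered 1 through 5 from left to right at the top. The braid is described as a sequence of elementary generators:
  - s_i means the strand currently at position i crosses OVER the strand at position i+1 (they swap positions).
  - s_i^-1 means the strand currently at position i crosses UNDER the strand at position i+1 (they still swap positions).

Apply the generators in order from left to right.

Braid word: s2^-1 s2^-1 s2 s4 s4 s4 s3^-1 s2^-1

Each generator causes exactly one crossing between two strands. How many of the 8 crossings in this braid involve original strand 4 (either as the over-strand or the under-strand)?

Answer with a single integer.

Gen 1: crossing 2x3. Involves strand 4? no. Count so far: 0
Gen 2: crossing 3x2. Involves strand 4? no. Count so far: 0
Gen 3: crossing 2x3. Involves strand 4? no. Count so far: 0
Gen 4: crossing 4x5. Involves strand 4? yes. Count so far: 1
Gen 5: crossing 5x4. Involves strand 4? yes. Count so far: 2
Gen 6: crossing 4x5. Involves strand 4? yes. Count so far: 3
Gen 7: crossing 2x5. Involves strand 4? no. Count so far: 3
Gen 8: crossing 3x5. Involves strand 4? no. Count so far: 3

Answer: 3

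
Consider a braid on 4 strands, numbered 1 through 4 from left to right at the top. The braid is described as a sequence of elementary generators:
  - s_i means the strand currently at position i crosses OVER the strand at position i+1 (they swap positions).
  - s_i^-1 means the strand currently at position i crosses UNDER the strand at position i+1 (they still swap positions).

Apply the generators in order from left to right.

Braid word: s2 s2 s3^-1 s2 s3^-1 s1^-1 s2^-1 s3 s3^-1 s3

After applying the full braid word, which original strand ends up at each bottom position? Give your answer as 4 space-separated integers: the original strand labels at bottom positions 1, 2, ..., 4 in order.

Gen 1 (s2): strand 2 crosses over strand 3. Perm now: [1 3 2 4]
Gen 2 (s2): strand 3 crosses over strand 2. Perm now: [1 2 3 4]
Gen 3 (s3^-1): strand 3 crosses under strand 4. Perm now: [1 2 4 3]
Gen 4 (s2): strand 2 crosses over strand 4. Perm now: [1 4 2 3]
Gen 5 (s3^-1): strand 2 crosses under strand 3. Perm now: [1 4 3 2]
Gen 6 (s1^-1): strand 1 crosses under strand 4. Perm now: [4 1 3 2]
Gen 7 (s2^-1): strand 1 crosses under strand 3. Perm now: [4 3 1 2]
Gen 8 (s3): strand 1 crosses over strand 2. Perm now: [4 3 2 1]
Gen 9 (s3^-1): strand 2 crosses under strand 1. Perm now: [4 3 1 2]
Gen 10 (s3): strand 1 crosses over strand 2. Perm now: [4 3 2 1]

Answer: 4 3 2 1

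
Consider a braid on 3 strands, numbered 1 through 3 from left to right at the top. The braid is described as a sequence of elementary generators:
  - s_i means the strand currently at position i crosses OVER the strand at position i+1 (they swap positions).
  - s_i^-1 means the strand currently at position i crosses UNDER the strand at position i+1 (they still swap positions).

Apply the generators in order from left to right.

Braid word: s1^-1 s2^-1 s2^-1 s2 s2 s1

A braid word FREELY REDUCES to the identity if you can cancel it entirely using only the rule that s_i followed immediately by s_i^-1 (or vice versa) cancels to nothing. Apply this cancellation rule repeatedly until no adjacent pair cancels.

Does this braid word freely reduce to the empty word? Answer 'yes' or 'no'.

Answer: yes

Derivation:
Gen 1 (s1^-1): push. Stack: [s1^-1]
Gen 2 (s2^-1): push. Stack: [s1^-1 s2^-1]
Gen 3 (s2^-1): push. Stack: [s1^-1 s2^-1 s2^-1]
Gen 4 (s2): cancels prior s2^-1. Stack: [s1^-1 s2^-1]
Gen 5 (s2): cancels prior s2^-1. Stack: [s1^-1]
Gen 6 (s1): cancels prior s1^-1. Stack: []
Reduced word: (empty)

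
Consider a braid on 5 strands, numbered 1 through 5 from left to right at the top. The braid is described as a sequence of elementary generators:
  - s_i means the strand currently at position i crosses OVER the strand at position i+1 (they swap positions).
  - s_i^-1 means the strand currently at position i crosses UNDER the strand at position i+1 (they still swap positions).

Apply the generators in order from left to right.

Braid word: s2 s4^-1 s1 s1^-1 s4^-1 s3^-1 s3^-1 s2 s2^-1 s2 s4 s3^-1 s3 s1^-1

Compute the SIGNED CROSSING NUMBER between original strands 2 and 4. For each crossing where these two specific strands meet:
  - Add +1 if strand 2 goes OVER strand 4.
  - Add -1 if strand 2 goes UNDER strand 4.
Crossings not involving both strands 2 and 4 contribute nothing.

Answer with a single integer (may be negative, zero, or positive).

Answer: 0

Derivation:
Gen 1: crossing 2x3. Both 2&4? no. Sum: 0
Gen 2: crossing 4x5. Both 2&4? no. Sum: 0
Gen 3: crossing 1x3. Both 2&4? no. Sum: 0
Gen 4: crossing 3x1. Both 2&4? no. Sum: 0
Gen 5: crossing 5x4. Both 2&4? no. Sum: 0
Gen 6: 2 under 4. Both 2&4? yes. Contrib: -1. Sum: -1
Gen 7: 4 under 2. Both 2&4? yes. Contrib: +1. Sum: 0
Gen 8: crossing 3x2. Both 2&4? no. Sum: 0
Gen 9: crossing 2x3. Both 2&4? no. Sum: 0
Gen 10: crossing 3x2. Both 2&4? no. Sum: 0
Gen 11: crossing 4x5. Both 2&4? no. Sum: 0
Gen 12: crossing 3x5. Both 2&4? no. Sum: 0
Gen 13: crossing 5x3. Both 2&4? no. Sum: 0
Gen 14: crossing 1x2. Both 2&4? no. Sum: 0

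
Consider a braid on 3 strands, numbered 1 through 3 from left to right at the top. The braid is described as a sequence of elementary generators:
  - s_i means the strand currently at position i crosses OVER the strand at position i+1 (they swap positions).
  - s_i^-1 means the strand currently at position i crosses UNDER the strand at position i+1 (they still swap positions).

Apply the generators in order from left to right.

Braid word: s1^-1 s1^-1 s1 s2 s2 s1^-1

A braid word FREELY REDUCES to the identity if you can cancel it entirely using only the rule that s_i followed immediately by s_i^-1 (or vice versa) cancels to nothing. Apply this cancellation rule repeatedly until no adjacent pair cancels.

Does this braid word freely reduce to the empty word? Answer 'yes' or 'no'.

Answer: no

Derivation:
Gen 1 (s1^-1): push. Stack: [s1^-1]
Gen 2 (s1^-1): push. Stack: [s1^-1 s1^-1]
Gen 3 (s1): cancels prior s1^-1. Stack: [s1^-1]
Gen 4 (s2): push. Stack: [s1^-1 s2]
Gen 5 (s2): push. Stack: [s1^-1 s2 s2]
Gen 6 (s1^-1): push. Stack: [s1^-1 s2 s2 s1^-1]
Reduced word: s1^-1 s2 s2 s1^-1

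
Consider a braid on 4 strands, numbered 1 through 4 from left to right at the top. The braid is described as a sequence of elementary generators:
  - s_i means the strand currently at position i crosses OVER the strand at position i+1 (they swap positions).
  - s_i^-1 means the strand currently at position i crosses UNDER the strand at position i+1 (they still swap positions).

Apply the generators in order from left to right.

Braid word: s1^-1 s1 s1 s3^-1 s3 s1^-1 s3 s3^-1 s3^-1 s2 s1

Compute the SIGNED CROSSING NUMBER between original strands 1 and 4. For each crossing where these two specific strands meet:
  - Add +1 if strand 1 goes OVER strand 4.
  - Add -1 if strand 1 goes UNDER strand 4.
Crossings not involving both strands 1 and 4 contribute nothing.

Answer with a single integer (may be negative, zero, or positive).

Gen 1: crossing 1x2. Both 1&4? no. Sum: 0
Gen 2: crossing 2x1. Both 1&4? no. Sum: 0
Gen 3: crossing 1x2. Both 1&4? no. Sum: 0
Gen 4: crossing 3x4. Both 1&4? no. Sum: 0
Gen 5: crossing 4x3. Both 1&4? no. Sum: 0
Gen 6: crossing 2x1. Both 1&4? no. Sum: 0
Gen 7: crossing 3x4. Both 1&4? no. Sum: 0
Gen 8: crossing 4x3. Both 1&4? no. Sum: 0
Gen 9: crossing 3x4. Both 1&4? no. Sum: 0
Gen 10: crossing 2x4. Both 1&4? no. Sum: 0
Gen 11: 1 over 4. Both 1&4? yes. Contrib: +1. Sum: 1

Answer: 1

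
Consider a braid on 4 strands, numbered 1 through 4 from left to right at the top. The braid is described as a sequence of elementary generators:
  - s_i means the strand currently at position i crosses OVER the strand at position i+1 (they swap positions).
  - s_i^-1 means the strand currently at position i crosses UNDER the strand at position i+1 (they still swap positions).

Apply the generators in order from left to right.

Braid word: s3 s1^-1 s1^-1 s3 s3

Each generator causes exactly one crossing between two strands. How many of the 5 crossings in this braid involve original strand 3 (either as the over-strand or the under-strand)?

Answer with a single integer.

Answer: 3

Derivation:
Gen 1: crossing 3x4. Involves strand 3? yes. Count so far: 1
Gen 2: crossing 1x2. Involves strand 3? no. Count so far: 1
Gen 3: crossing 2x1. Involves strand 3? no. Count so far: 1
Gen 4: crossing 4x3. Involves strand 3? yes. Count so far: 2
Gen 5: crossing 3x4. Involves strand 3? yes. Count so far: 3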